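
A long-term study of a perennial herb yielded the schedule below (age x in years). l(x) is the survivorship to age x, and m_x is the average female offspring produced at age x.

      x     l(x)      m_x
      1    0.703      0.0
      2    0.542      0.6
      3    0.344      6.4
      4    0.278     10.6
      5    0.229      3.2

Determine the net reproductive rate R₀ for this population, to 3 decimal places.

R₀ = Σ l(x) m_x:
  age 1: 0.703 × 0.0 = 0.0000
  age 2: 0.542 × 0.6 = 0.3252
  age 3: 0.344 × 6.4 = 2.2016
  age 4: 0.278 × 10.6 = 2.9468
  age 5: 0.229 × 3.2 = 0.7328
R₀ = 0.0000 + 0.3252 + 2.2016 + 2.9468 + 0.7328 = 6.2064

6.206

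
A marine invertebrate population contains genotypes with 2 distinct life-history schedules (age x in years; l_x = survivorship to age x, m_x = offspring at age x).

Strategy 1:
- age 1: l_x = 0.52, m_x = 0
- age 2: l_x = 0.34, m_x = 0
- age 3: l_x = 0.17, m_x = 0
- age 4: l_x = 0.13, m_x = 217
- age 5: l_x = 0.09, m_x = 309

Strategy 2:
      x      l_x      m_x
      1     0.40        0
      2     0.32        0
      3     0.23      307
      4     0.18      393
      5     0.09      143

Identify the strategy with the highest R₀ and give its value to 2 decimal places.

154.22

Strategy 1: R₀ = 0.52×0 + 0.34×0 + 0.17×0 + 0.13×217 + 0.09×309 = 56.0200
Strategy 2: R₀ = 0.40×0 + 0.32×0 + 0.23×307 + 0.18×393 + 0.09×143 = 154.2200
Highest R₀: strategy 2 with 154.2200.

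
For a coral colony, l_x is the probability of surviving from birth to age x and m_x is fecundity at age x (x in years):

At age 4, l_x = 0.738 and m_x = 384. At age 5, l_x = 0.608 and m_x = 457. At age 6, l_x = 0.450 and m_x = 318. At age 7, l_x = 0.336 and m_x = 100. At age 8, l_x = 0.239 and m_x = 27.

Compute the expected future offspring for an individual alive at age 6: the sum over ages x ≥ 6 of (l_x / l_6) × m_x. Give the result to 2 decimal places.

l_6 = 0.450. Conditional survival from age 6 to x is l_x / l_6.
  x=6: (0.450/0.450) × 318 = 318.0000
  x=7: (0.336/0.450) × 100 = 74.6667
  x=8: (0.239/0.450) × 27 = 14.3400
Sum = 318.0000 + 74.6667 + 14.3400 = 407.0067

407.01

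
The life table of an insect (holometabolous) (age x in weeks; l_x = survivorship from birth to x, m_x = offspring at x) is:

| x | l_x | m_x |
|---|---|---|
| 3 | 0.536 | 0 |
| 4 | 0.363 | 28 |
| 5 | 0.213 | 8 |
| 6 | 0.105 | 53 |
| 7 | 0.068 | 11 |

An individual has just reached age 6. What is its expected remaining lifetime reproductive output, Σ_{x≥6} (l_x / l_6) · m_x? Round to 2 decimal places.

l_6 = 0.105. Conditional survival from age 6 to x is l_x / l_6.
  x=6: (0.105/0.105) × 53 = 53.0000
  x=7: (0.068/0.105) × 11 = 7.1238
Sum = 53.0000 + 7.1238 = 60.1238

60.12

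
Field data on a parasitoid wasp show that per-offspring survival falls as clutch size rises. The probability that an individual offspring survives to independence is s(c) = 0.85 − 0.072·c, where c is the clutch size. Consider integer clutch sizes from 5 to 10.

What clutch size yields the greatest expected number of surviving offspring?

6

Expected surviving offspring = c × s(c):
  c=5: 5 × 0.490 = 2.450
  c=6: 6 × 0.418 = 2.508
  c=7: 7 × 0.346 = 2.422
  c=8: 8 × 0.274 = 2.192
  c=9: 9 × 0.202 = 1.818
  c=10: 10 × 0.130 = 1.300
Maximum at c = 6 (2.508 surviving offspring).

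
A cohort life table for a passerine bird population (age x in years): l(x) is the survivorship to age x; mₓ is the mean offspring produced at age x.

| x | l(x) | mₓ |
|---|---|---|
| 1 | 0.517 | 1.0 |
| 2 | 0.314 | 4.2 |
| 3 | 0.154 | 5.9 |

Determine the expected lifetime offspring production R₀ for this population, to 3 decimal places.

R₀ = Σ l(x) mₓ:
  age 1: 0.517 × 1.0 = 0.5170
  age 2: 0.314 × 4.2 = 1.3188
  age 3: 0.154 × 5.9 = 0.9086
R₀ = 0.5170 + 1.3188 + 0.9086 = 2.7444

2.744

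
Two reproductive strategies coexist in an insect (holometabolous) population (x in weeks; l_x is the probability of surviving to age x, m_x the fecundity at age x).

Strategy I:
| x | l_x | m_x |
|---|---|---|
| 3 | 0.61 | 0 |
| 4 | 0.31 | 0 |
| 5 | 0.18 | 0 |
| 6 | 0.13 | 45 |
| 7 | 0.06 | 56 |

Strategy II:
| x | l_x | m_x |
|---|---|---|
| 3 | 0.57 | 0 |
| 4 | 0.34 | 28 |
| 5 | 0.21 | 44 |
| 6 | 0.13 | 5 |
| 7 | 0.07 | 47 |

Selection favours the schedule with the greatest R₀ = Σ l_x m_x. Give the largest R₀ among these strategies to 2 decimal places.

22.70

Strategy I: R₀ = 0.61×0 + 0.31×0 + 0.18×0 + 0.13×45 + 0.06×56 = 9.2100
Strategy II: R₀ = 0.57×0 + 0.34×28 + 0.21×44 + 0.13×5 + 0.07×47 = 22.7000
Highest R₀: strategy II with 22.7000.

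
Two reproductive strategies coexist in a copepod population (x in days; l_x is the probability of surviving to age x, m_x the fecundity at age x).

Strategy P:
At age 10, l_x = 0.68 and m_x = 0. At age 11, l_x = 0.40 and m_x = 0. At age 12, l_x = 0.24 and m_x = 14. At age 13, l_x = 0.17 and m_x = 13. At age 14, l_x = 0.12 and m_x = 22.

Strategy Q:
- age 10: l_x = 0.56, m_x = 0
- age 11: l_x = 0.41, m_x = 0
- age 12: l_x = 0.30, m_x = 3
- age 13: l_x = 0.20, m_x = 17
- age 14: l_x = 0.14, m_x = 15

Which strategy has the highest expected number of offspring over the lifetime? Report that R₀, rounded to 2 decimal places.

8.21

Strategy P: R₀ = 0.68×0 + 0.40×0 + 0.24×14 + 0.17×13 + 0.12×22 = 8.2100
Strategy Q: R₀ = 0.56×0 + 0.41×0 + 0.30×3 + 0.20×17 + 0.14×15 = 6.4000
Highest R₀: strategy P with 8.2100.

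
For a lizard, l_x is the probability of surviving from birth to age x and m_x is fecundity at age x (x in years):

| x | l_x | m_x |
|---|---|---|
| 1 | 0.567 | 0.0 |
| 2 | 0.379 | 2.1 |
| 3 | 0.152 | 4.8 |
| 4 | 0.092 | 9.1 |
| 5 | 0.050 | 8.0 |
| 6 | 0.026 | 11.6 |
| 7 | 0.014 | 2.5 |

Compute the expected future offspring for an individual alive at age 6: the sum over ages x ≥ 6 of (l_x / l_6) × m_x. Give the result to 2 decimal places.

12.95

l_6 = 0.026. Conditional survival from age 6 to x is l_x / l_6.
  x=6: (0.026/0.026) × 11.6 = 11.6000
  x=7: (0.014/0.026) × 2.5 = 1.3462
Sum = 11.6000 + 1.3462 = 12.9462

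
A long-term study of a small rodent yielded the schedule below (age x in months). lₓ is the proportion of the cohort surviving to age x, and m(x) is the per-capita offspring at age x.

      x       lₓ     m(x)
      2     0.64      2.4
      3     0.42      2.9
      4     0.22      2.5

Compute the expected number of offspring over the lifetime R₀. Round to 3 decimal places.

3.304

R₀ = Σ lₓ m(x):
  age 2: 0.64 × 2.4 = 1.5360
  age 3: 0.42 × 2.9 = 1.2180
  age 4: 0.22 × 2.5 = 0.5500
R₀ = 1.5360 + 1.2180 + 0.5500 = 3.3040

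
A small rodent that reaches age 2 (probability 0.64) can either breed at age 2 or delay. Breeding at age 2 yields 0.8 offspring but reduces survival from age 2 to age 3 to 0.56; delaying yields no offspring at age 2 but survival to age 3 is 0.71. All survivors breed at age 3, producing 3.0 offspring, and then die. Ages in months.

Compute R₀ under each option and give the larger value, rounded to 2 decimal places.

breed at age 2: R₀ = 0.64 × (0.8 + 0.56 × 3.0) = 0.64 × 2.4800 = 1.5872
delay to age 3: R₀ = 0.64 × (0.71 × 3.0) = 0.64 × 2.1300 = 1.3632
Higher: breed at age 2 (1.5872).

1.59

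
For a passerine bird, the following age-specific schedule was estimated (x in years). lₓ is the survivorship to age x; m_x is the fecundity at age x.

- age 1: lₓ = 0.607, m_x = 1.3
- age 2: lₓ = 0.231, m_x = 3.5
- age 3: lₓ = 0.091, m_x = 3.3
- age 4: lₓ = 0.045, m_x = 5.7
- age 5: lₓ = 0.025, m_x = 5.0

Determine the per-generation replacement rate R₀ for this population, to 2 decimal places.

2.28

R₀ = Σ lₓ m_x:
  age 1: 0.607 × 1.3 = 0.7891
  age 2: 0.231 × 3.5 = 0.8085
  age 3: 0.091 × 3.3 = 0.3003
  age 4: 0.045 × 5.7 = 0.2565
  age 5: 0.025 × 5.0 = 0.1250
R₀ = 0.7891 + 0.8085 + 0.3003 + 0.2565 + 0.1250 = 2.2794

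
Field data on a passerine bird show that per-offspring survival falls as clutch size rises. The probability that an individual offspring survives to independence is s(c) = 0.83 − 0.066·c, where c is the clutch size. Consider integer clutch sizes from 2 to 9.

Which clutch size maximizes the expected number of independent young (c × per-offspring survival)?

Expected independent young = c × s(c):
  c=2: 2 × 0.698 = 1.396
  c=3: 3 × 0.632 = 1.896
  c=4: 4 × 0.566 = 2.264
  c=5: 5 × 0.500 = 2.500
  c=6: 6 × 0.434 = 2.604
  c=7: 7 × 0.368 = 2.576
  c=8: 8 × 0.302 = 2.416
  c=9: 9 × 0.236 = 2.124
Maximum at c = 6 (2.604 independent young).

6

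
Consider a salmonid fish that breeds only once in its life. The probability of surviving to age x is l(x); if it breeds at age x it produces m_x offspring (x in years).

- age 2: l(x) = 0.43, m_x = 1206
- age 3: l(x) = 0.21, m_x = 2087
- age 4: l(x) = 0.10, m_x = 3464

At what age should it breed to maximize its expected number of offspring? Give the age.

Expected offspring if breeding at age x = l(x) × m_x:
  age 2: 0.43 × 1206 = 518.580
  age 3: 0.21 × 2087 = 438.270
  age 4: 0.10 × 3464 = 346.400
Maximum at age 2 (518.580).

2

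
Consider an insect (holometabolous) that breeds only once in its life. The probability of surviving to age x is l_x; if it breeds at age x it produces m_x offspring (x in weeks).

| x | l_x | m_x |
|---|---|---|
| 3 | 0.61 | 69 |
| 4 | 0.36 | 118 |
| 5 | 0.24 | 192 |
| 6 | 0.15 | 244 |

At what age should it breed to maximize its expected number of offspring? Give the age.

Expected offspring if breeding at age x = l_x × m_x:
  age 3: 0.61 × 69 = 42.090
  age 4: 0.36 × 118 = 42.480
  age 5: 0.24 × 192 = 46.080
  age 6: 0.15 × 244 = 36.600
Maximum at age 5 (46.080).

5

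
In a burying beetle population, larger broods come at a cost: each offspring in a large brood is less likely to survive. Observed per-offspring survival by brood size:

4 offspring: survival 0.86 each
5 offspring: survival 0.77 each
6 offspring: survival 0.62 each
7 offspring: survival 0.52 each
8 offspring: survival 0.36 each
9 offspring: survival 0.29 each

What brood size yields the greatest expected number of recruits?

Expected recruits = c × s(c):
  c=4: 4 × 0.86 = 3.440
  c=5: 5 × 0.77 = 3.850
  c=6: 6 × 0.62 = 3.720
  c=7: 7 × 0.52 = 3.640
  c=8: 8 × 0.36 = 2.880
  c=9: 9 × 0.29 = 2.610
Maximum at c = 5 (3.850 recruits).

5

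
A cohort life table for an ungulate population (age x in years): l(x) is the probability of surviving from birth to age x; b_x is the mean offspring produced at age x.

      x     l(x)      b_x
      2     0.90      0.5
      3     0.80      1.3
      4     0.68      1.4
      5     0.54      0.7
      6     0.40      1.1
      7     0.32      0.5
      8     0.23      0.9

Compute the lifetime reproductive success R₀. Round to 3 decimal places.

R₀ = Σ l(x) b_x:
  age 2: 0.90 × 0.5 = 0.4500
  age 3: 0.80 × 1.3 = 1.0400
  age 4: 0.68 × 1.4 = 0.9520
  age 5: 0.54 × 0.7 = 0.3780
  age 6: 0.40 × 1.1 = 0.4400
  age 7: 0.32 × 0.5 = 0.1600
  age 8: 0.23 × 0.9 = 0.2070
R₀ = 0.4500 + 1.0400 + 0.9520 + 0.3780 + 0.4400 + 0.1600 + 0.2070 = 3.6270

3.627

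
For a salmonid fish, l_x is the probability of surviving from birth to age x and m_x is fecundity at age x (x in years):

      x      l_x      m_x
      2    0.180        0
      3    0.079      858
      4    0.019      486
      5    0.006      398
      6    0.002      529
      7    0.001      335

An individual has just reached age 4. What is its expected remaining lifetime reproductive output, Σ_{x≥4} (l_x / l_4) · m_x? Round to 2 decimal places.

685.00

l_4 = 0.019. Conditional survival from age 4 to x is l_x / l_4.
  x=4: (0.019/0.019) × 486 = 486.0000
  x=5: (0.006/0.019) × 398 = 125.6842
  x=6: (0.002/0.019) × 529 = 55.6842
  x=7: (0.001/0.019) × 335 = 17.6316
Sum = 486.0000 + 125.6842 + 55.6842 + 17.6316 = 685.0000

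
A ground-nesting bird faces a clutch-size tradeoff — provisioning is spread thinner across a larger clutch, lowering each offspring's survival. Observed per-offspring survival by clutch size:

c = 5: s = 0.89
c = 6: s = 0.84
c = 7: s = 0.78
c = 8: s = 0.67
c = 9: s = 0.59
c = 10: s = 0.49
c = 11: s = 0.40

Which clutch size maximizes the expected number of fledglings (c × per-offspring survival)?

Expected fledglings = c × s(c):
  c=5: 5 × 0.89 = 4.450
  c=6: 6 × 0.84 = 5.040
  c=7: 7 × 0.78 = 5.460
  c=8: 8 × 0.67 = 5.360
  c=9: 9 × 0.59 = 5.310
  c=10: 10 × 0.49 = 4.900
  c=11: 11 × 0.40 = 4.400
Maximum at c = 7 (5.460 fledglings).

7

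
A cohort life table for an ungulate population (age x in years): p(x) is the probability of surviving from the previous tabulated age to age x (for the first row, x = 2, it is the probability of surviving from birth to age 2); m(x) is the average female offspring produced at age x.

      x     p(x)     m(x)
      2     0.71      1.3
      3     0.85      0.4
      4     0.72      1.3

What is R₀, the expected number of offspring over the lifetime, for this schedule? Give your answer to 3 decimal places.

1.729

Survivorship from birth: l_x = p_2·p_3·…·p_x.
  l_2 = 0.71000
  l_3 = 0.60350
  l_4 = 0.43452
R₀ = Σ l_x m(x):
  age 2: 0.71000 × 1.3 = 0.9230
  age 3: 0.60350 × 0.4 = 0.2414
  age 4: 0.43452 × 1.3 = 0.5649
R₀ = 0.9230 + 0.2414 + 0.5649 = 1.7293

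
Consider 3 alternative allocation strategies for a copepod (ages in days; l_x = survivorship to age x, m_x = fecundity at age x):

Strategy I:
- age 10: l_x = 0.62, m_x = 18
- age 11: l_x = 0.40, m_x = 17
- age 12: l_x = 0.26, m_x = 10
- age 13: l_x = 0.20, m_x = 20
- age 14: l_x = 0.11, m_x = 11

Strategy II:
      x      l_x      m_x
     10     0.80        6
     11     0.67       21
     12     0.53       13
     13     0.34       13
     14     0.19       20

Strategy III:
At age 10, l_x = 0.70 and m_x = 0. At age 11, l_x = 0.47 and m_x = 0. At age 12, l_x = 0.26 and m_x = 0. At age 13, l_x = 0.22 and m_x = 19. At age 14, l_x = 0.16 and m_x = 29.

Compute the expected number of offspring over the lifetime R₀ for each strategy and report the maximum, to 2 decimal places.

33.98

Strategy I: R₀ = 0.62×18 + 0.40×17 + 0.26×10 + 0.20×20 + 0.11×11 = 25.7700
Strategy II: R₀ = 0.80×6 + 0.67×21 + 0.53×13 + 0.34×13 + 0.19×20 = 33.9800
Strategy III: R₀ = 0.70×0 + 0.47×0 + 0.26×0 + 0.22×19 + 0.16×29 = 8.8200
Highest R₀: strategy II with 33.9800.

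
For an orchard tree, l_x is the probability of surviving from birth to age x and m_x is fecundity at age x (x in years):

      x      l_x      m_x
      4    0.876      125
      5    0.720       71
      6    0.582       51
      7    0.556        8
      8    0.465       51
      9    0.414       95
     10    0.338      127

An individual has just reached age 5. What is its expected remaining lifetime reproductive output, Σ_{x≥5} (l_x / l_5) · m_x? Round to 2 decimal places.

265.58

l_5 = 0.720. Conditional survival from age 5 to x is l_x / l_5.
  x=5: (0.720/0.720) × 71 = 71.0000
  x=6: (0.582/0.720) × 51 = 41.2250
  x=7: (0.556/0.720) × 8 = 6.1778
  x=8: (0.465/0.720) × 51 = 32.9375
  x=9: (0.414/0.720) × 95 = 54.6250
  x=10: (0.338/0.720) × 127 = 59.6194
Sum = 71.0000 + 41.2250 + 6.1778 + 32.9375 + 54.6250 + 59.6194 = 265.5847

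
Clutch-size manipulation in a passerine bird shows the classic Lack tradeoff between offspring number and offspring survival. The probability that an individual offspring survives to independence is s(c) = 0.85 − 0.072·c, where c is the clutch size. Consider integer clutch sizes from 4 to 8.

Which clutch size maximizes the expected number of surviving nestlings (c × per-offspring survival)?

Expected surviving nestlings = c × s(c):
  c=4: 4 × 0.562 = 2.248
  c=5: 5 × 0.490 = 2.450
  c=6: 6 × 0.418 = 2.508
  c=7: 7 × 0.346 = 2.422
  c=8: 8 × 0.274 = 2.192
Maximum at c = 6 (2.508 surviving nestlings).

6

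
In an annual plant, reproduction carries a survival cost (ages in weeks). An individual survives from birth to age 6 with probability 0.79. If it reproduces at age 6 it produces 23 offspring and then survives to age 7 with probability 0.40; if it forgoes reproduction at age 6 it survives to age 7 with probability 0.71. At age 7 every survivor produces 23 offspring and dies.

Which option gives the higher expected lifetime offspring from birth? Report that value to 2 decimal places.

25.44

breed at age 6: R₀ = 0.79 × (23 + 0.40 × 23) = 0.79 × 32.2000 = 25.4380
delay to age 7: R₀ = 0.79 × (0.71 × 23) = 0.79 × 16.3300 = 12.9007
Higher: breed at age 6 (25.4380).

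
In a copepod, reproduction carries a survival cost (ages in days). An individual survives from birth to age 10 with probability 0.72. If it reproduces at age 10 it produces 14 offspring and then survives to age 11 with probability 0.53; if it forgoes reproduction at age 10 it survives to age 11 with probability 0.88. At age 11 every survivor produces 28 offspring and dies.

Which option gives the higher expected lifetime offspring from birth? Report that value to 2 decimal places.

breed at age 10: R₀ = 0.72 × (14 + 0.53 × 28) = 0.72 × 28.8400 = 20.7648
delay to age 11: R₀ = 0.72 × (0.88 × 28) = 0.72 × 24.6400 = 17.7408
Higher: breed at age 10 (20.7648).

20.76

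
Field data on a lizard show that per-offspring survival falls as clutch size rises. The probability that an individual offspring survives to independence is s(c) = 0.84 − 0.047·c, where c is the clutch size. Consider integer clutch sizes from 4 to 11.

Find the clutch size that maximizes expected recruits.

9

Expected recruits = c × s(c):
  c=4: 4 × 0.652 = 2.608
  c=5: 5 × 0.605 = 3.025
  c=6: 6 × 0.558 = 3.348
  c=7: 7 × 0.511 = 3.577
  c=8: 8 × 0.464 = 3.712
  c=9: 9 × 0.417 = 3.753
  c=10: 10 × 0.370 = 3.700
  c=11: 11 × 0.323 = 3.553
Maximum at c = 9 (3.753 recruits).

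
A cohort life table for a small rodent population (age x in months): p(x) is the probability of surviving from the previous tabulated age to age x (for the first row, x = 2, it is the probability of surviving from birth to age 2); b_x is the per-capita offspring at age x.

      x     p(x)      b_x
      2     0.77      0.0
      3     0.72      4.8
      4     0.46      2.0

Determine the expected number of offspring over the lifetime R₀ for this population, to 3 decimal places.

3.171

Survivorship from birth: l_x = p_2·p_3·…·p_x.
  l_2 = 0.77000
  l_3 = 0.55440
  l_4 = 0.25502
R₀ = Σ l_x b_x:
  age 2: 0.77000 × 0.0 = 0.0000
  age 3: 0.55440 × 4.8 = 2.6611
  age 4: 0.25502 × 2.0 = 0.5100
R₀ = 0.0000 + 2.6611 + 0.5100 = 3.1712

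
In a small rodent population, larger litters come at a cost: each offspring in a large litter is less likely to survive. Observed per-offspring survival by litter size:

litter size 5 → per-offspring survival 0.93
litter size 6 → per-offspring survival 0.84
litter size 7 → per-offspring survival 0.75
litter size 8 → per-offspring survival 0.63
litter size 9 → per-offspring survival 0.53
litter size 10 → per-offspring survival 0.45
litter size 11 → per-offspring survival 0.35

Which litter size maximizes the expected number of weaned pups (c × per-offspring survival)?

Expected weaned pups = c × s(c):
  c=5: 5 × 0.93 = 4.650
  c=6: 6 × 0.84 = 5.040
  c=7: 7 × 0.75 = 5.250
  c=8: 8 × 0.63 = 5.040
  c=9: 9 × 0.53 = 4.770
  c=10: 10 × 0.45 = 4.500
  c=11: 11 × 0.35 = 3.850
Maximum at c = 7 (5.250 weaned pups).

7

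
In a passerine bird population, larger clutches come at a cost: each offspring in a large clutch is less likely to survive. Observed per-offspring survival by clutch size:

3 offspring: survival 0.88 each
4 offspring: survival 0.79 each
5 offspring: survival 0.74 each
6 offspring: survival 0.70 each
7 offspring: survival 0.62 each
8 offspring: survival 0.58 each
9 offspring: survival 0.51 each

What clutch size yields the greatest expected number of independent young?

Expected independent young = c × s(c):
  c=3: 3 × 0.88 = 2.640
  c=4: 4 × 0.79 = 3.160
  c=5: 5 × 0.74 = 3.700
  c=6: 6 × 0.70 = 4.200
  c=7: 7 × 0.62 = 4.340
  c=8: 8 × 0.58 = 4.640
  c=9: 9 × 0.51 = 4.590
Maximum at c = 8 (4.640 independent young).

8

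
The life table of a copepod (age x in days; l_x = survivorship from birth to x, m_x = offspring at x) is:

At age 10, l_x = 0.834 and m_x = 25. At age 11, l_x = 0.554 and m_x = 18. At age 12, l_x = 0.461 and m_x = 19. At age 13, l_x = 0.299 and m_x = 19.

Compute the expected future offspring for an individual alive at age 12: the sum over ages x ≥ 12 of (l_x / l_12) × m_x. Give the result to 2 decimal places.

31.32

l_12 = 0.461. Conditional survival from age 12 to x is l_x / l_12.
  x=12: (0.461/0.461) × 19 = 19.0000
  x=13: (0.299/0.461) × 19 = 12.3232
Sum = 19.0000 + 12.3232 = 31.3232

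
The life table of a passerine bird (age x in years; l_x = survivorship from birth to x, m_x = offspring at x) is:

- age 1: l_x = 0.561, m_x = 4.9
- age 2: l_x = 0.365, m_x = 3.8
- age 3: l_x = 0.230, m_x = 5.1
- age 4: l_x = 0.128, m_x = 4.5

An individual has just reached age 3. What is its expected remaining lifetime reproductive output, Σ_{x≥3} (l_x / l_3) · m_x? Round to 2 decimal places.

l_3 = 0.230. Conditional survival from age 3 to x is l_x / l_3.
  x=3: (0.230/0.230) × 5.1 = 5.1000
  x=4: (0.128/0.230) × 4.5 = 2.5043
Sum = 5.1000 + 2.5043 = 7.6043

7.60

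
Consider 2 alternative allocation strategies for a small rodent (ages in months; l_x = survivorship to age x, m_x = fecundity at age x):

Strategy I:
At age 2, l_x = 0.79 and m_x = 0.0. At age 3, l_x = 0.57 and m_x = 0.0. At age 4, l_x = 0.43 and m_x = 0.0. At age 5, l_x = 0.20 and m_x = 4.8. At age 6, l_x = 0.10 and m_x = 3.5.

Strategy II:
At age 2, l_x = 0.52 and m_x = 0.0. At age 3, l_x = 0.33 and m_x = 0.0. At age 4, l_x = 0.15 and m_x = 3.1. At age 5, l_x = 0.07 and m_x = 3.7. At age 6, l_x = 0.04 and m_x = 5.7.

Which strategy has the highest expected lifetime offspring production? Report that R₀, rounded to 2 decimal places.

1.31

Strategy I: R₀ = 0.79×0.0 + 0.57×0.0 + 0.43×0.0 + 0.20×4.8 + 0.10×3.5 = 1.3100
Strategy II: R₀ = 0.52×0.0 + 0.33×0.0 + 0.15×3.1 + 0.07×3.7 + 0.04×5.7 = 0.9520
Highest R₀: strategy I with 1.3100.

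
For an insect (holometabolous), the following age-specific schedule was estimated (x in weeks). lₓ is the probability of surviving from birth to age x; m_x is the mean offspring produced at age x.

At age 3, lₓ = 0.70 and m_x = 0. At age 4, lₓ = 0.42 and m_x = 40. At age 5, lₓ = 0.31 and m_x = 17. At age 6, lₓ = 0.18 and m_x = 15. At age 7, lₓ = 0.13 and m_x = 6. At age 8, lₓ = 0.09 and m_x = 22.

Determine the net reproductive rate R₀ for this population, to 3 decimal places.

R₀ = Σ lₓ m_x:
  age 3: 0.70 × 0 = 0.0000
  age 4: 0.42 × 40 = 16.8000
  age 5: 0.31 × 17 = 5.2700
  age 6: 0.18 × 15 = 2.7000
  age 7: 0.13 × 6 = 0.7800
  age 8: 0.09 × 22 = 1.9800
R₀ = 0.0000 + 16.8000 + 5.2700 + 2.7000 + 0.7800 + 1.9800 = 27.5300

27.530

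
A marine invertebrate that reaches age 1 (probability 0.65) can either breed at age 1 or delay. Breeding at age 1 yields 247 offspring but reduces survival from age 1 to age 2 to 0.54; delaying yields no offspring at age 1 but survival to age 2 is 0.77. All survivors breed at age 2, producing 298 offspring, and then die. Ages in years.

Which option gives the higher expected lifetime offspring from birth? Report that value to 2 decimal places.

265.15

breed at age 1: R₀ = 0.65 × (247 + 0.54 × 298) = 0.65 × 407.9200 = 265.1480
delay to age 2: R₀ = 0.65 × (0.77 × 298) = 0.65 × 229.4600 = 149.1490
Higher: breed at age 1 (265.1480).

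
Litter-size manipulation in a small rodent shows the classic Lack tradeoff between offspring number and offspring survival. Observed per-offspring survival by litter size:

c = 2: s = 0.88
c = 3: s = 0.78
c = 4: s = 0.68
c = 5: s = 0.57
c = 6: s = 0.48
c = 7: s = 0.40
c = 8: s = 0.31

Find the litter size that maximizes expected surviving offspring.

Expected surviving offspring = c × s(c):
  c=2: 2 × 0.88 = 1.760
  c=3: 3 × 0.78 = 2.340
  c=4: 4 × 0.68 = 2.720
  c=5: 5 × 0.57 = 2.850
  c=6: 6 × 0.48 = 2.880
  c=7: 7 × 0.40 = 2.800
  c=8: 8 × 0.31 = 2.480
Maximum at c = 6 (2.880 surviving offspring).

6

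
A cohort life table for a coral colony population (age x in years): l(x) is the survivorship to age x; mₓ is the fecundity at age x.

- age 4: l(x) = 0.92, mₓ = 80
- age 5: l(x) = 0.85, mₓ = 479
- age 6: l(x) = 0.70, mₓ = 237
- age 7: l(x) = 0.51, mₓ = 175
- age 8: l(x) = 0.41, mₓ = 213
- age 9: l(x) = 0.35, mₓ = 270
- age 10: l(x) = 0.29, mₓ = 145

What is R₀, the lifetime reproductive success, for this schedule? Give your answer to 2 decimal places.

959.78

R₀ = Σ l(x) mₓ:
  age 4: 0.92 × 80 = 73.6000
  age 5: 0.85 × 479 = 407.1500
  age 6: 0.70 × 237 = 165.9000
  age 7: 0.51 × 175 = 89.2500
  age 8: 0.41 × 213 = 87.3300
  age 9: 0.35 × 270 = 94.5000
  age 10: 0.29 × 145 = 42.0500
R₀ = 73.6000 + 407.1500 + 165.9000 + 89.2500 + 87.3300 + 94.5000 + 42.0500 = 959.7800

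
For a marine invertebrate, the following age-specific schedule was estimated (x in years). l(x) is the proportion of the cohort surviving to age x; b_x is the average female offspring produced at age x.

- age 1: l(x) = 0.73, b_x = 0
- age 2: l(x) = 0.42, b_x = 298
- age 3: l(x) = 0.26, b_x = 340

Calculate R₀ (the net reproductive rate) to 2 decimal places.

213.56

R₀ = Σ l(x) b_x:
  age 1: 0.73 × 0 = 0.0000
  age 2: 0.42 × 298 = 125.1600
  age 3: 0.26 × 340 = 88.4000
R₀ = 0.0000 + 125.1600 + 88.4000 = 213.5600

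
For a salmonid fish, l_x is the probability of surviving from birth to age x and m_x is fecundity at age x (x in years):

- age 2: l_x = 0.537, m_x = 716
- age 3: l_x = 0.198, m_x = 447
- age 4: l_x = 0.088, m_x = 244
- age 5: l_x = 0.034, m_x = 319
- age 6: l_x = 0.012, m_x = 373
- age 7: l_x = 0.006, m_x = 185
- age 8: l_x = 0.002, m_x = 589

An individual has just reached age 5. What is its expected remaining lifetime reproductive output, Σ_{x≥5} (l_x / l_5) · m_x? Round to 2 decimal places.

517.94

l_5 = 0.034. Conditional survival from age 5 to x is l_x / l_5.
  x=5: (0.034/0.034) × 319 = 319.0000
  x=6: (0.012/0.034) × 373 = 131.6471
  x=7: (0.006/0.034) × 185 = 32.6471
  x=8: (0.002/0.034) × 589 = 34.6471
Sum = 319.0000 + 131.6471 + 32.6471 + 34.6471 = 517.9412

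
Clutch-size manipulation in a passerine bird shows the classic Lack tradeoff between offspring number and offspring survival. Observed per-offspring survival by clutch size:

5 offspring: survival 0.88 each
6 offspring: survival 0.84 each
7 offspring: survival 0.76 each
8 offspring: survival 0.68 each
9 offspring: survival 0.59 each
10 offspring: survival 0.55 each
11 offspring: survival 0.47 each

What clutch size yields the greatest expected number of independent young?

Expected independent young = c × s(c):
  c=5: 5 × 0.88 = 4.400
  c=6: 6 × 0.84 = 5.040
  c=7: 7 × 0.76 = 5.320
  c=8: 8 × 0.68 = 5.440
  c=9: 9 × 0.59 = 5.310
  c=10: 10 × 0.55 = 5.500
  c=11: 11 × 0.47 = 5.170
Maximum at c = 10 (5.500 independent young).

10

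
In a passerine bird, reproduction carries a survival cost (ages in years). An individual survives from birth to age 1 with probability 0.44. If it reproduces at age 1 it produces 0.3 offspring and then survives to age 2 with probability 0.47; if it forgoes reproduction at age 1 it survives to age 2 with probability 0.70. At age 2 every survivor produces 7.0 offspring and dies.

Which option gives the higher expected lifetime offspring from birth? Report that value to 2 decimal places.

breed at age 1: R₀ = 0.44 × (0.3 + 0.47 × 7.0) = 0.44 × 3.5900 = 1.5796
delay to age 2: R₀ = 0.44 × (0.70 × 7.0) = 0.44 × 4.9000 = 2.1560
Higher: delay to age 2 (2.1560).

2.16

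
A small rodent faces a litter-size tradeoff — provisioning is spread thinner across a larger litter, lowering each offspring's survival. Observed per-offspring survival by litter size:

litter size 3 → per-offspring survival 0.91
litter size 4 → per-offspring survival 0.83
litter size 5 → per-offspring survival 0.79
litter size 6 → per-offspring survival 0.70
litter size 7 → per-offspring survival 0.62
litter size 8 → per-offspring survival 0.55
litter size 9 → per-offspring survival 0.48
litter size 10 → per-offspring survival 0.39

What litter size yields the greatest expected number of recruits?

8

Expected recruits = c × s(c):
  c=3: 3 × 0.91 = 2.730
  c=4: 4 × 0.83 = 3.320
  c=5: 5 × 0.79 = 3.950
  c=6: 6 × 0.70 = 4.200
  c=7: 7 × 0.62 = 4.340
  c=8: 8 × 0.55 = 4.400
  c=9: 9 × 0.48 = 4.320
  c=10: 10 × 0.39 = 3.900
Maximum at c = 8 (4.400 recruits).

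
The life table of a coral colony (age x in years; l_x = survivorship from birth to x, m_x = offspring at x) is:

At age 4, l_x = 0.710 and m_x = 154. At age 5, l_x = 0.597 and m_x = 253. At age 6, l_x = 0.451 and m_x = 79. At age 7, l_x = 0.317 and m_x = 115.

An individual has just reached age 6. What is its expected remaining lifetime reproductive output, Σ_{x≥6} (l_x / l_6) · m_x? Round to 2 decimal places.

159.83

l_6 = 0.451. Conditional survival from age 6 to x is l_x / l_6.
  x=6: (0.451/0.451) × 79 = 79.0000
  x=7: (0.317/0.451) × 115 = 80.8315
Sum = 79.0000 + 80.8315 = 159.8315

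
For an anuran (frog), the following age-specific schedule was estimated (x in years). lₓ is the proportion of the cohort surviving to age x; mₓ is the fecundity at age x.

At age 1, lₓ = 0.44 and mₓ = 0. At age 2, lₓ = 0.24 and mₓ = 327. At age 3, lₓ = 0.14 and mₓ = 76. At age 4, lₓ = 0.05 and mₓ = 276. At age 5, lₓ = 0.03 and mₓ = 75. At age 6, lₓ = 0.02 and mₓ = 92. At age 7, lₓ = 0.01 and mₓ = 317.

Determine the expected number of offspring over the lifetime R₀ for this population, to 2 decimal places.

R₀ = Σ lₓ mₓ:
  age 1: 0.44 × 0 = 0.0000
  age 2: 0.24 × 327 = 78.4800
  age 3: 0.14 × 76 = 10.6400
  age 4: 0.05 × 276 = 13.8000
  age 5: 0.03 × 75 = 2.2500
  age 6: 0.02 × 92 = 1.8400
  age 7: 0.01 × 317 = 3.1700
R₀ = 0.0000 + 78.4800 + 10.6400 + 13.8000 + 2.2500 + 1.8400 + 3.1700 = 110.1800

110.18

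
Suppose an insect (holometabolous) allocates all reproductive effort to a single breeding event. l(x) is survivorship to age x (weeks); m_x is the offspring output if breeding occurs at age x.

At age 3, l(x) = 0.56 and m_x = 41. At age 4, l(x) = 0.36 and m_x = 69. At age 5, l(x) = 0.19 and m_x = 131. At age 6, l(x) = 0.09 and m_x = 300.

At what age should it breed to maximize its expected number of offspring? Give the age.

Expected offspring if breeding at age x = l(x) × m_x:
  age 3: 0.56 × 41 = 22.960
  age 4: 0.36 × 69 = 24.840
  age 5: 0.19 × 131 = 24.890
  age 6: 0.09 × 300 = 27.000
Maximum at age 6 (27.000).

6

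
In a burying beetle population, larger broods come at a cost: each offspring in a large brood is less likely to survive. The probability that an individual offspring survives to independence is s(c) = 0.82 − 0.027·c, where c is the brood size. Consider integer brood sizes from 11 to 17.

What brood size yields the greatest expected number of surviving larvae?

15

Expected surviving larvae = c × s(c):
  c=11: 11 × 0.523 = 5.753
  c=12: 12 × 0.496 = 5.952
  c=13: 13 × 0.469 = 6.097
  c=14: 14 × 0.442 = 6.188
  c=15: 15 × 0.415 = 6.225
  c=16: 16 × 0.388 = 6.208
  c=17: 17 × 0.361 = 6.137
Maximum at c = 15 (6.225 surviving larvae).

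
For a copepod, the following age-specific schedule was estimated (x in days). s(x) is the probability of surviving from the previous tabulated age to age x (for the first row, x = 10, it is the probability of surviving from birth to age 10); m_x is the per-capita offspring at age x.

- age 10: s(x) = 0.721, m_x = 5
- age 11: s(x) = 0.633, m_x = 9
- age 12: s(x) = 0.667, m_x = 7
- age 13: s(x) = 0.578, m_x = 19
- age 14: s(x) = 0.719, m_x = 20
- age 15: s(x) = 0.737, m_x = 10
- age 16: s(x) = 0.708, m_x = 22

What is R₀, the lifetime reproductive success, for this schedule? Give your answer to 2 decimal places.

18.10

Survivorship from birth: l_x = s_10·s_11·…·s_x.
  l_10 = 0.72100
  l_11 = 0.45639
  l_12 = 0.30441
  l_13 = 0.17595
  l_14 = 0.12651
  l_15 = 0.09324
  l_16 = 0.06601
R₀ = Σ l_x m_x:
  age 10: 0.72100 × 5 = 3.6050
  age 11: 0.45639 × 9 = 4.1075
  age 12: 0.30441 × 7 = 2.1309
  age 13: 0.17595 × 19 = 3.3430
  age 14: 0.12651 × 20 = 2.5302
  age 15: 0.09324 × 10 = 0.9324
  age 16: 0.06601 × 22 = 1.4522
R₀ = 3.6050 + 4.1075 + 2.1309 + 3.3430 + 2.5302 + 0.9324 + 1.4522 = 18.1013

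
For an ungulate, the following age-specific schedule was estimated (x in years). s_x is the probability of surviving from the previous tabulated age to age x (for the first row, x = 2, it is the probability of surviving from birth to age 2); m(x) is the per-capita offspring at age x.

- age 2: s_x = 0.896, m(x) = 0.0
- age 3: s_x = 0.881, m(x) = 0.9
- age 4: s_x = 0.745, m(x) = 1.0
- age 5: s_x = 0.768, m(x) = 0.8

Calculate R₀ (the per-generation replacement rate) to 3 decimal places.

1.660

Survivorship from birth: l_x = s_2·s_3·…·s_x.
  l_2 = 0.89600
  l_3 = 0.78938
  l_4 = 0.58809
  l_5 = 0.45165
R₀ = Σ l_x m(x):
  age 2: 0.89600 × 0.0 = 0.0000
  age 3: 0.78938 × 0.9 = 0.7104
  age 4: 0.58809 × 1.0 = 0.5881
  age 5: 0.45165 × 0.8 = 0.3613
R₀ = 0.0000 + 0.7104 + 0.5881 + 0.3613 = 1.6599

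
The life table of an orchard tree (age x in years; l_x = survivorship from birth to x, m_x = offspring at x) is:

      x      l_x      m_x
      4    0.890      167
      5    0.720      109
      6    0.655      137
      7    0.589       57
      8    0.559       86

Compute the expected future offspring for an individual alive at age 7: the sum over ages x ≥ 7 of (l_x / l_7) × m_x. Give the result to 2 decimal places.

l_7 = 0.589. Conditional survival from age 7 to x is l_x / l_7.
  x=7: (0.589/0.589) × 57 = 57.0000
  x=8: (0.559/0.589) × 86 = 81.6197
Sum = 57.0000 + 81.6197 = 138.6197

138.62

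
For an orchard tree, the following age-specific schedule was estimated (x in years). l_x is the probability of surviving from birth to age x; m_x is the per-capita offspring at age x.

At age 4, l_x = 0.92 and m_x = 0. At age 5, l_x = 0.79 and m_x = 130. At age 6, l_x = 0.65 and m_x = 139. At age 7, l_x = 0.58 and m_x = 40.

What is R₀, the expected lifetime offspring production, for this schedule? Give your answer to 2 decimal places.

216.25

R₀ = Σ l_x m_x:
  age 4: 0.92 × 0 = 0.0000
  age 5: 0.79 × 130 = 102.7000
  age 6: 0.65 × 139 = 90.3500
  age 7: 0.58 × 40 = 23.2000
R₀ = 0.0000 + 102.7000 + 90.3500 + 23.2000 = 216.2500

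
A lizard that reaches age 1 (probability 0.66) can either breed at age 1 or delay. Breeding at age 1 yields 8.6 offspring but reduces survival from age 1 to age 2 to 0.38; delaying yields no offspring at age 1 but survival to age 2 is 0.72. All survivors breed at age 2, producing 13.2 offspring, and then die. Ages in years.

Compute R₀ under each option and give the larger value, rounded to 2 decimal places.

8.99

breed at age 1: R₀ = 0.66 × (8.6 + 0.38 × 13.2) = 0.66 × 13.6160 = 8.9866
delay to age 2: R₀ = 0.66 × (0.72 × 13.2) = 0.66 × 9.5040 = 6.2726
Higher: breed at age 1 (8.9866).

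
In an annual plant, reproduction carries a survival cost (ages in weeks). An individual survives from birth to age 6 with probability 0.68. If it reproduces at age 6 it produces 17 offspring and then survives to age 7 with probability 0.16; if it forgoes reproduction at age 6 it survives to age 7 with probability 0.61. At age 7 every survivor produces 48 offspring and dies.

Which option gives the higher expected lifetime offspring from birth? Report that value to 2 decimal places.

breed at age 6: R₀ = 0.68 × (17 + 0.16 × 48) = 0.68 × 24.6800 = 16.7824
delay to age 7: R₀ = 0.68 × (0.61 × 48) = 0.68 × 29.2800 = 19.9104
Higher: delay to age 7 (19.9104).

19.91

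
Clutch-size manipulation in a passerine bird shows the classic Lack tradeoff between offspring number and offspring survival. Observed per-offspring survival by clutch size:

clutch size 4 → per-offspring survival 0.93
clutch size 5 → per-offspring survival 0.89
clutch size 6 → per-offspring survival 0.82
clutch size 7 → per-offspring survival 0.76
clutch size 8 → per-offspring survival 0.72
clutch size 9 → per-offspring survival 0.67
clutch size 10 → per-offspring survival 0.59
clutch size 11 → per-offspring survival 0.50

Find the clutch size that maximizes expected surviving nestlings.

Expected surviving nestlings = c × s(c):
  c=4: 4 × 0.93 = 3.720
  c=5: 5 × 0.89 = 4.450
  c=6: 6 × 0.82 = 4.920
  c=7: 7 × 0.76 = 5.320
  c=8: 8 × 0.72 = 5.760
  c=9: 9 × 0.67 = 6.030
  c=10: 10 × 0.59 = 5.900
  c=11: 11 × 0.50 = 5.500
Maximum at c = 9 (6.030 surviving nestlings).

9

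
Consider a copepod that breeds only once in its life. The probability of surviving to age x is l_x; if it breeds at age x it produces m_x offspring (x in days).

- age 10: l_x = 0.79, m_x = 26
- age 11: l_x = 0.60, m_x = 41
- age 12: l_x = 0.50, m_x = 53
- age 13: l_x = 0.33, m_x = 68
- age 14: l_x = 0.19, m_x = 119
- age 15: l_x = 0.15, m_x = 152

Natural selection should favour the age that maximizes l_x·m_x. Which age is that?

Expected offspring if breeding at age x = l_x × m_x:
  age 10: 0.79 × 26 = 20.540
  age 11: 0.60 × 41 = 24.600
  age 12: 0.50 × 53 = 26.500
  age 13: 0.33 × 68 = 22.440
  age 14: 0.19 × 119 = 22.610
  age 15: 0.15 × 152 = 22.800
Maximum at age 12 (26.500).

12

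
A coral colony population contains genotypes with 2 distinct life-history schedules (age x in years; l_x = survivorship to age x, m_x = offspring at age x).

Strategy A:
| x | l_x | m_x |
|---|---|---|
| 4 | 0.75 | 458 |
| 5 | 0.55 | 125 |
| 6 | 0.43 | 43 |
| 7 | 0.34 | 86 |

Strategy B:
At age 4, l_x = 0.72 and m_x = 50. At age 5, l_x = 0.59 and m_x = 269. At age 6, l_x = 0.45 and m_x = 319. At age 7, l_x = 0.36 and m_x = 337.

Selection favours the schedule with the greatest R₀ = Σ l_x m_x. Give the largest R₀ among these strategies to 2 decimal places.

Strategy A: R₀ = 0.75×458 + 0.55×125 + 0.43×43 + 0.34×86 = 459.9800
Strategy B: R₀ = 0.72×50 + 0.59×269 + 0.45×319 + 0.36×337 = 459.5800
Highest R₀: strategy A with 459.9800.

459.98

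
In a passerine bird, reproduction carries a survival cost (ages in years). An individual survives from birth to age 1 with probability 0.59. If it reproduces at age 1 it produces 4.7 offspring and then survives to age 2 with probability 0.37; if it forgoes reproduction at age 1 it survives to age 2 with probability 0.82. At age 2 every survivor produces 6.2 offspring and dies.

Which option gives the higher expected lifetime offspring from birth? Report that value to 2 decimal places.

breed at age 1: R₀ = 0.59 × (4.7 + 0.37 × 6.2) = 0.59 × 6.9940 = 4.1265
delay to age 2: R₀ = 0.59 × (0.82 × 6.2) = 0.59 × 5.0840 = 2.9996
Higher: breed at age 1 (4.1265).

4.13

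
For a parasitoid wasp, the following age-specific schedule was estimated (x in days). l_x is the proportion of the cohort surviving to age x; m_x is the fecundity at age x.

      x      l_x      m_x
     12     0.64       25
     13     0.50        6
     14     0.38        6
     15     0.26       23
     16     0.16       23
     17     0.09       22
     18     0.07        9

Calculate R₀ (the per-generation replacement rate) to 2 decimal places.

33.55

R₀ = Σ l_x m_x:
  age 12: 0.64 × 25 = 16.0000
  age 13: 0.50 × 6 = 3.0000
  age 14: 0.38 × 6 = 2.2800
  age 15: 0.26 × 23 = 5.9800
  age 16: 0.16 × 23 = 3.6800
  age 17: 0.09 × 22 = 1.9800
  age 18: 0.07 × 9 = 0.6300
R₀ = 16.0000 + 3.0000 + 2.2800 + 5.9800 + 3.6800 + 1.9800 + 0.6300 = 33.5500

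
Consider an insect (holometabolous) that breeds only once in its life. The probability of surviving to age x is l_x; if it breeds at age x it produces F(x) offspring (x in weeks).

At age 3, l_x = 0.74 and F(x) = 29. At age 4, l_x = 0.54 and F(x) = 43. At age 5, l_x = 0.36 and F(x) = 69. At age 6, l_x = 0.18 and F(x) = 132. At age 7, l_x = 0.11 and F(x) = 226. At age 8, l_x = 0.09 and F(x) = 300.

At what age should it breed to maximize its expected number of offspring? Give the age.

8

Expected offspring if breeding at age x = l_x × F(x):
  age 3: 0.74 × 29 = 21.460
  age 4: 0.54 × 43 = 23.220
  age 5: 0.36 × 69 = 24.840
  age 6: 0.18 × 132 = 23.760
  age 7: 0.11 × 226 = 24.860
  age 8: 0.09 × 300 = 27.000
Maximum at age 8 (27.000).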